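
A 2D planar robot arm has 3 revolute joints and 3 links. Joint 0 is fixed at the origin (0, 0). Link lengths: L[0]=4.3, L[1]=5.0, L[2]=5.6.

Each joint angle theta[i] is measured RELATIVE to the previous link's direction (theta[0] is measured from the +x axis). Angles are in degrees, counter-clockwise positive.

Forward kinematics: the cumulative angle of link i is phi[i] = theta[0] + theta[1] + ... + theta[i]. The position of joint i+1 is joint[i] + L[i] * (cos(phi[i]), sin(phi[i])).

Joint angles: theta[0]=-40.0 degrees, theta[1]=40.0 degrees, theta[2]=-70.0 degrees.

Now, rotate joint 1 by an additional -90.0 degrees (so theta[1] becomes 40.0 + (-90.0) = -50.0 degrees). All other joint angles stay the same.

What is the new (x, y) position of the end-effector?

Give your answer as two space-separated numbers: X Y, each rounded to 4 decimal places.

joint[0] = (0.0000, 0.0000)  (base)
link 0: phi[0] = -40 = -40 deg
  cos(-40 deg) = 0.7660, sin(-40 deg) = -0.6428
  joint[1] = (0.0000, 0.0000) + 4.3 * (0.7660, -0.6428) = (0.0000 + 3.2940, 0.0000 + -2.7640) = (3.2940, -2.7640)
link 1: phi[1] = -40 + -50 = -90 deg
  cos(-90 deg) = 0.0000, sin(-90 deg) = -1.0000
  joint[2] = (3.2940, -2.7640) + 5 * (0.0000, -1.0000) = (3.2940 + 0.0000, -2.7640 + -5.0000) = (3.2940, -7.7640)
link 2: phi[2] = -40 + -50 + -70 = -160 deg
  cos(-160 deg) = -0.9397, sin(-160 deg) = -0.3420
  joint[3] = (3.2940, -7.7640) + 5.6 * (-0.9397, -0.3420) = (3.2940 + -5.2623, -7.7640 + -1.9153) = (-1.9683, -9.6793)
End effector: (-1.9683, -9.6793)

Answer: -1.9683 -9.6793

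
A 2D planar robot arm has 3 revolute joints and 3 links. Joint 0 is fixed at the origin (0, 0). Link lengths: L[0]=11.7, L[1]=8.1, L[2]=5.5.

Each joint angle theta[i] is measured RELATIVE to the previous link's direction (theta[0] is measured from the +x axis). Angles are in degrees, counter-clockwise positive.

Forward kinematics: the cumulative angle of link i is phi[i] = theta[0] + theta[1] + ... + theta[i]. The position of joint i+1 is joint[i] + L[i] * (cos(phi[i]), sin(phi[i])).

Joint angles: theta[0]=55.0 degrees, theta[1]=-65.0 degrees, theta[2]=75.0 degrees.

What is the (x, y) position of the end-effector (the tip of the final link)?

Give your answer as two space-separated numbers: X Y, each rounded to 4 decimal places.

Answer: 17.0122 13.1622

Derivation:
joint[0] = (0.0000, 0.0000)  (base)
link 0: phi[0] = 55 = 55 deg
  cos(55 deg) = 0.5736, sin(55 deg) = 0.8192
  joint[1] = (0.0000, 0.0000) + 11.7 * (0.5736, 0.8192) = (0.0000 + 6.7108, 0.0000 + 9.5841) = (6.7108, 9.5841)
link 1: phi[1] = 55 + -65 = -10 deg
  cos(-10 deg) = 0.9848, sin(-10 deg) = -0.1736
  joint[2] = (6.7108, 9.5841) + 8.1 * (0.9848, -0.1736) = (6.7108 + 7.9769, 9.5841 + -1.4066) = (14.6878, 8.1775)
link 2: phi[2] = 55 + -65 + 75 = 65 deg
  cos(65 deg) = 0.4226, sin(65 deg) = 0.9063
  joint[3] = (14.6878, 8.1775) + 5.5 * (0.4226, 0.9063) = (14.6878 + 2.3244, 8.1775 + 4.9847) = (17.0122, 13.1622)
End effector: (17.0122, 13.1622)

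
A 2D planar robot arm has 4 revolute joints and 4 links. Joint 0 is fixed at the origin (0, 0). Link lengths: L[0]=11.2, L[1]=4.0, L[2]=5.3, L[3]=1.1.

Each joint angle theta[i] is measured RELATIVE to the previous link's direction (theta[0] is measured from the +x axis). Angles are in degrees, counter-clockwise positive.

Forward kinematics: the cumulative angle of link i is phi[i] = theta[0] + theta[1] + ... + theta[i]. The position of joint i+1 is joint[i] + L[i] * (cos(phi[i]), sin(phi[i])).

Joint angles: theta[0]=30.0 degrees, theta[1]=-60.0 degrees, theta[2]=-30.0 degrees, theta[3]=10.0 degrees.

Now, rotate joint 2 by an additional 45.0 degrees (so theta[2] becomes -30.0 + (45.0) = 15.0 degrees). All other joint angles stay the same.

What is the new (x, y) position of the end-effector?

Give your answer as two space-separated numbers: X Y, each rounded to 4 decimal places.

Answer: 19.3788 2.1324

Derivation:
joint[0] = (0.0000, 0.0000)  (base)
link 0: phi[0] = 30 = 30 deg
  cos(30 deg) = 0.8660, sin(30 deg) = 0.5000
  joint[1] = (0.0000, 0.0000) + 11.2 * (0.8660, 0.5000) = (0.0000 + 9.6995, 0.0000 + 5.6000) = (9.6995, 5.6000)
link 1: phi[1] = 30 + -60 = -30 deg
  cos(-30 deg) = 0.8660, sin(-30 deg) = -0.5000
  joint[2] = (9.6995, 5.6000) + 4 * (0.8660, -0.5000) = (9.6995 + 3.4641, 5.6000 + -2.0000) = (13.1636, 3.6000)
link 2: phi[2] = 30 + -60 + 15 = -15 deg
  cos(-15 deg) = 0.9659, sin(-15 deg) = -0.2588
  joint[3] = (13.1636, 3.6000) + 5.3 * (0.9659, -0.2588) = (13.1636 + 5.1194, 3.6000 + -1.3717) = (18.2830, 2.2283)
link 3: phi[3] = 30 + -60 + 15 + 10 = -5 deg
  cos(-5 deg) = 0.9962, sin(-5 deg) = -0.0872
  joint[4] = (18.2830, 2.2283) + 1.1 * (0.9962, -0.0872) = (18.2830 + 1.0958, 2.2283 + -0.0959) = (19.3788, 2.1324)
End effector: (19.3788, 2.1324)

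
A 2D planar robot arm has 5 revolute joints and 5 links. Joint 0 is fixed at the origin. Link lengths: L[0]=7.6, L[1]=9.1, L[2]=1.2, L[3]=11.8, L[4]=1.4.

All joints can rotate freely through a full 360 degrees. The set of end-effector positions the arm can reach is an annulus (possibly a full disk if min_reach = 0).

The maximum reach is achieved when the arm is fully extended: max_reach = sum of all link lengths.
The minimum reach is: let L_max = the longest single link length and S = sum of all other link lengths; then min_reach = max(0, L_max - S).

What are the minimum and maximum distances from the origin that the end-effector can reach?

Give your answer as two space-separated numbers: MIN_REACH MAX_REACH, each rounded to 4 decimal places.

Link lengths: [7.6, 9.1, 1.2, 11.8, 1.4]
max_reach = 7.6 + 9.1 + 1.2 + 11.8 + 1.4 = 31.1
L_max = max([7.6, 9.1, 1.2, 11.8, 1.4]) = 11.8
S (sum of others) = 31.1 - 11.8 = 19.3
min_reach = max(0, 11.8 - 19.3) = max(0, -7.5) = 0

Answer: 0.0000 31.1000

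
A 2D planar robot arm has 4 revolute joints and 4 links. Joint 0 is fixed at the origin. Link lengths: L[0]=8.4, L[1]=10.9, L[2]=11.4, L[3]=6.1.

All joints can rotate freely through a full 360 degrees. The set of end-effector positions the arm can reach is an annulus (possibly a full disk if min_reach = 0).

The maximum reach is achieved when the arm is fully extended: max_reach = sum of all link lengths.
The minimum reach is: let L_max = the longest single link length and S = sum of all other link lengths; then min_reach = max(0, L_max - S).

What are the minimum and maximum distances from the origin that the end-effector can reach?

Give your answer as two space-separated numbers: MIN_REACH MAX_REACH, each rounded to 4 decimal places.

Link lengths: [8.4, 10.9, 11.4, 6.1]
max_reach = 8.4 + 10.9 + 11.4 + 6.1 = 36.8
L_max = max([8.4, 10.9, 11.4, 6.1]) = 11.4
S (sum of others) = 36.8 - 11.4 = 25.4
min_reach = max(0, 11.4 - 25.4) = max(0, -14) = 0

Answer: 0.0000 36.8000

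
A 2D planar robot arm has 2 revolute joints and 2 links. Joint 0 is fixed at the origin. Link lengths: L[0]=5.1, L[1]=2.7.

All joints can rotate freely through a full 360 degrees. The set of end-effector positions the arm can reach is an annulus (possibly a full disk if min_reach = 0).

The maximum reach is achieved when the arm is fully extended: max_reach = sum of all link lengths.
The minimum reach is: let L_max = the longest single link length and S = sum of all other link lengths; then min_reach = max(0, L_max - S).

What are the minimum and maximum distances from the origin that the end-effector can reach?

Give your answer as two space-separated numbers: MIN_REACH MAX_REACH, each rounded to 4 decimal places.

Link lengths: [5.1, 2.7]
max_reach = 5.1 + 2.7 = 7.8
L_max = max([5.1, 2.7]) = 5.1
S (sum of others) = 7.8 - 5.1 = 2.7
min_reach = max(0, 5.1 - 2.7) = max(0, 2.4) = 2.4

Answer: 2.4000 7.8000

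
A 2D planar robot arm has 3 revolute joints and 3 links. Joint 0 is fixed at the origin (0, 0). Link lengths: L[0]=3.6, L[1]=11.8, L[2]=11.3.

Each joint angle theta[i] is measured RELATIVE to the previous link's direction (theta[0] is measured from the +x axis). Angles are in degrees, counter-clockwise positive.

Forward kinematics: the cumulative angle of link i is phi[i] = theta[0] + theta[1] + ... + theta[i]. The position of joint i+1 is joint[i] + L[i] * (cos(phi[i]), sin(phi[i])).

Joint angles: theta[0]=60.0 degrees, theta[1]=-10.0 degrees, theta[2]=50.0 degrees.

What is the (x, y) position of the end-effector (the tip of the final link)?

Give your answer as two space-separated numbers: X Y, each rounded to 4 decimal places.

Answer: 7.4227 23.2853

Derivation:
joint[0] = (0.0000, 0.0000)  (base)
link 0: phi[0] = 60 = 60 deg
  cos(60 deg) = 0.5000, sin(60 deg) = 0.8660
  joint[1] = (0.0000, 0.0000) + 3.6 * (0.5000, 0.8660) = (0.0000 + 1.8000, 0.0000 + 3.1177) = (1.8000, 3.1177)
link 1: phi[1] = 60 + -10 = 50 deg
  cos(50 deg) = 0.6428, sin(50 deg) = 0.7660
  joint[2] = (1.8000, 3.1177) + 11.8 * (0.6428, 0.7660) = (1.8000 + 7.5849, 3.1177 + 9.0393) = (9.3849, 12.1570)
link 2: phi[2] = 60 + -10 + 50 = 100 deg
  cos(100 deg) = -0.1736, sin(100 deg) = 0.9848
  joint[3] = (9.3849, 12.1570) + 11.3 * (-0.1736, 0.9848) = (9.3849 + -1.9622, 12.1570 + 11.1283) = (7.4227, 23.2853)
End effector: (7.4227, 23.2853)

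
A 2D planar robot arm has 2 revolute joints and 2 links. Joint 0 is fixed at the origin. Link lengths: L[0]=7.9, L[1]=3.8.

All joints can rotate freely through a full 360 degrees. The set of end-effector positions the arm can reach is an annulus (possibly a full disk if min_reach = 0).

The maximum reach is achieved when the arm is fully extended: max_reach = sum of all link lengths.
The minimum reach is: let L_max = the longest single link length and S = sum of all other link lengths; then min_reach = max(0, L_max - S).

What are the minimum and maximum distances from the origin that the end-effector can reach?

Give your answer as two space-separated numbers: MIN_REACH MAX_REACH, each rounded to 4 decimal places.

Link lengths: [7.9, 3.8]
max_reach = 7.9 + 3.8 = 11.7
L_max = max([7.9, 3.8]) = 7.9
S (sum of others) = 11.7 - 7.9 = 3.8
min_reach = max(0, 7.9 - 3.8) = max(0, 4.1) = 4.1

Answer: 4.1000 11.7000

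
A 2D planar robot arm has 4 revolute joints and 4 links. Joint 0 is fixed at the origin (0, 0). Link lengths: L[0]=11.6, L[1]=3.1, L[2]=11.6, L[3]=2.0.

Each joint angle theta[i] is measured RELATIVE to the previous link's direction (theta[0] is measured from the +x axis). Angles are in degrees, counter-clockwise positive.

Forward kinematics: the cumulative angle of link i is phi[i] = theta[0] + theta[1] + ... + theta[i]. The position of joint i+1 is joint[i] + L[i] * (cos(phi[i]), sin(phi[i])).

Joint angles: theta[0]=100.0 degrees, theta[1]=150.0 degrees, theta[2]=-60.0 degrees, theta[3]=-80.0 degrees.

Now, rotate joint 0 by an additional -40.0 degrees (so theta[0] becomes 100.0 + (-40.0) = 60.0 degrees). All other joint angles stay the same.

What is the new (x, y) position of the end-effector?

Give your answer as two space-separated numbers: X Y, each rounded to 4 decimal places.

joint[0] = (0.0000, 0.0000)  (base)
link 0: phi[0] = 60 = 60 deg
  cos(60 deg) = 0.5000, sin(60 deg) = 0.8660
  joint[1] = (0.0000, 0.0000) + 11.6 * (0.5000, 0.8660) = (0.0000 + 5.8000, 0.0000 + 10.0459) = (5.8000, 10.0459)
link 1: phi[1] = 60 + 150 = 210 deg
  cos(210 deg) = -0.8660, sin(210 deg) = -0.5000
  joint[2] = (5.8000, 10.0459) + 3.1 * (-0.8660, -0.5000) = (5.8000 + -2.6847, 10.0459 + -1.5500) = (3.1153, 8.4959)
link 2: phi[2] = 60 + 150 + -60 = 150 deg
  cos(150 deg) = -0.8660, sin(150 deg) = 0.5000
  joint[3] = (3.1153, 8.4959) + 11.6 * (-0.8660, 0.5000) = (3.1153 + -10.0459, 8.4959 + 5.8000) = (-6.9306, 14.2959)
link 3: phi[3] = 60 + 150 + -60 + -80 = 70 deg
  cos(70 deg) = 0.3420, sin(70 deg) = 0.9397
  joint[4] = (-6.9306, 14.2959) + 2 * (0.3420, 0.9397) = (-6.9306 + 0.6840, 14.2959 + 1.8794) = (-6.2465, 16.1753)
End effector: (-6.2465, 16.1753)

Answer: -6.2465 16.1753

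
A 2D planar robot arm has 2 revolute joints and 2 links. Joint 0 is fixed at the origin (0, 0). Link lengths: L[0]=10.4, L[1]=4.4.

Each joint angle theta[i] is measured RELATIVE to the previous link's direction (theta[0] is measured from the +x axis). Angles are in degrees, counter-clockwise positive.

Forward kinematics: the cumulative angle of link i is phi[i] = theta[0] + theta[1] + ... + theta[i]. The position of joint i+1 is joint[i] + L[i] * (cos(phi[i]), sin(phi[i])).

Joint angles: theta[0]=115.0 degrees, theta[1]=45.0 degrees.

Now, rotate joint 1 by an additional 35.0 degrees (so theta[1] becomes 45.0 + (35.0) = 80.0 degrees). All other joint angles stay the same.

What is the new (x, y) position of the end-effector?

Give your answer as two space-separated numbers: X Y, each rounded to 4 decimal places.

joint[0] = (0.0000, 0.0000)  (base)
link 0: phi[0] = 115 = 115 deg
  cos(115 deg) = -0.4226, sin(115 deg) = 0.9063
  joint[1] = (0.0000, 0.0000) + 10.4 * (-0.4226, 0.9063) = (0.0000 + -4.3952, 0.0000 + 9.4256) = (-4.3952, 9.4256)
link 1: phi[1] = 115 + 80 = 195 deg
  cos(195 deg) = -0.9659, sin(195 deg) = -0.2588
  joint[2] = (-4.3952, 9.4256) + 4.4 * (-0.9659, -0.2588) = (-4.3952 + -4.2501, 9.4256 + -1.1388) = (-8.6453, 8.2868)
End effector: (-8.6453, 8.2868)

Answer: -8.6453 8.2868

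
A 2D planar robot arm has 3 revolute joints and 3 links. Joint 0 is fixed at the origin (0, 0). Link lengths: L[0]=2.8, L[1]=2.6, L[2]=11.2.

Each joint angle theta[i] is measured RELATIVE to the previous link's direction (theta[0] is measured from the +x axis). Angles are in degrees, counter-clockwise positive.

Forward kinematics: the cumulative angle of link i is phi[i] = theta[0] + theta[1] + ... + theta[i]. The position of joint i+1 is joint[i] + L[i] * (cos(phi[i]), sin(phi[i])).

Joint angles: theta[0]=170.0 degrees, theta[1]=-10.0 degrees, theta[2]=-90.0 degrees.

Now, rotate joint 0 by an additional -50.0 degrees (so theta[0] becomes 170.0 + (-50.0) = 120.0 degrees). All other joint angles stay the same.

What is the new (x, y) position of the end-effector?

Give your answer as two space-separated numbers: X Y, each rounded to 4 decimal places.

Answer: 8.2353 8.6987

Derivation:
joint[0] = (0.0000, 0.0000)  (base)
link 0: phi[0] = 120 = 120 deg
  cos(120 deg) = -0.5000, sin(120 deg) = 0.8660
  joint[1] = (0.0000, 0.0000) + 2.8 * (-0.5000, 0.8660) = (0.0000 + -1.4000, 0.0000 + 2.4249) = (-1.4000, 2.4249)
link 1: phi[1] = 120 + -10 = 110 deg
  cos(110 deg) = -0.3420, sin(110 deg) = 0.9397
  joint[2] = (-1.4000, 2.4249) + 2.6 * (-0.3420, 0.9397) = (-1.4000 + -0.8893, 2.4249 + 2.4432) = (-2.2893, 4.8681)
link 2: phi[2] = 120 + -10 + -90 = 20 deg
  cos(20 deg) = 0.9397, sin(20 deg) = 0.3420
  joint[3] = (-2.2893, 4.8681) + 11.2 * (0.9397, 0.3420) = (-2.2893 + 10.5246, 4.8681 + 3.8306) = (8.2353, 8.6987)
End effector: (8.2353, 8.6987)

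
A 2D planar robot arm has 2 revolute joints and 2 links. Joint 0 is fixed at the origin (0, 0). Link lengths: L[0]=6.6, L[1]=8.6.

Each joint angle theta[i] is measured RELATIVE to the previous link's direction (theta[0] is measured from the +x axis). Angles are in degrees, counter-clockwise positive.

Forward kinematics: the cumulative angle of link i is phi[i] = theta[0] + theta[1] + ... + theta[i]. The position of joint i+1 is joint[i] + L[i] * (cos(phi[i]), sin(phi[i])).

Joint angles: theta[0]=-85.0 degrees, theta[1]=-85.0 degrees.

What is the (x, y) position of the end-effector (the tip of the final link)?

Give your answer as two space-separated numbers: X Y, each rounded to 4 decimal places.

joint[0] = (0.0000, 0.0000)  (base)
link 0: phi[0] = -85 = -85 deg
  cos(-85 deg) = 0.0872, sin(-85 deg) = -0.9962
  joint[1] = (0.0000, 0.0000) + 6.6 * (0.0872, -0.9962) = (0.0000 + 0.5752, 0.0000 + -6.5749) = (0.5752, -6.5749)
link 1: phi[1] = -85 + -85 = -170 deg
  cos(-170 deg) = -0.9848, sin(-170 deg) = -0.1736
  joint[2] = (0.5752, -6.5749) + 8.6 * (-0.9848, -0.1736) = (0.5752 + -8.4693, -6.5749 + -1.4934) = (-7.8941, -8.0683)
End effector: (-7.8941, -8.0683)

Answer: -7.8941 -8.0683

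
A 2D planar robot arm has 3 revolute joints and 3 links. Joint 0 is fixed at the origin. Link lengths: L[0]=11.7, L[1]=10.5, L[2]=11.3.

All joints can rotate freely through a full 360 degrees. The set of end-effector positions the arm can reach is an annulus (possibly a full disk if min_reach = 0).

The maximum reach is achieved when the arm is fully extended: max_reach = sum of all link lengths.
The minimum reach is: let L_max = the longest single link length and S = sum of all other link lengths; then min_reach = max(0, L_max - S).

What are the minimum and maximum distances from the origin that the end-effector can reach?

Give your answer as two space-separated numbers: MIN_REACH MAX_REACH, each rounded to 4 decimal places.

Answer: 0.0000 33.5000

Derivation:
Link lengths: [11.7, 10.5, 11.3]
max_reach = 11.7 + 10.5 + 11.3 = 33.5
L_max = max([11.7, 10.5, 11.3]) = 11.7
S (sum of others) = 33.5 - 11.7 = 21.8
min_reach = max(0, 11.7 - 21.8) = max(0, -10.1) = 0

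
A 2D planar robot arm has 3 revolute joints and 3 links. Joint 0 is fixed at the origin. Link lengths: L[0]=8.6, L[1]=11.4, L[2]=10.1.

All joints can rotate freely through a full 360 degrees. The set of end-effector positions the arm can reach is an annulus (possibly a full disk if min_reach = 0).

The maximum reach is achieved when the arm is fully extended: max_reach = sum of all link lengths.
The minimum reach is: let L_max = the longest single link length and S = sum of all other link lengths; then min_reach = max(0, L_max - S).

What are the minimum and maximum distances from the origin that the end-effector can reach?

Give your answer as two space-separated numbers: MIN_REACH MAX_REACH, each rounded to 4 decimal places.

Link lengths: [8.6, 11.4, 10.1]
max_reach = 8.6 + 11.4 + 10.1 = 30.1
L_max = max([8.6, 11.4, 10.1]) = 11.4
S (sum of others) = 30.1 - 11.4 = 18.7
min_reach = max(0, 11.4 - 18.7) = max(0, -7.3) = 0

Answer: 0.0000 30.1000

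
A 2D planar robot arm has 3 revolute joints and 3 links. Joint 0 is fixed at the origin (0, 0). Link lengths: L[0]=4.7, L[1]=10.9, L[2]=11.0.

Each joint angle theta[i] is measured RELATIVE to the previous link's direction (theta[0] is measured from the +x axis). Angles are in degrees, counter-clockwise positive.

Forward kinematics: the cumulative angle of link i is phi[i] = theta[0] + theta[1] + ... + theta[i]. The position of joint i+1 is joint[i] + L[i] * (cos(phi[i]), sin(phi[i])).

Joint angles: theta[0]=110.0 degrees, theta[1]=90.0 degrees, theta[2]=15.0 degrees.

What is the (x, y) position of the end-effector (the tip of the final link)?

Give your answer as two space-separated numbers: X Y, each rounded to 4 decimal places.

Answer: -20.8608 -5.6208

Derivation:
joint[0] = (0.0000, 0.0000)  (base)
link 0: phi[0] = 110 = 110 deg
  cos(110 deg) = -0.3420, sin(110 deg) = 0.9397
  joint[1] = (0.0000, 0.0000) + 4.7 * (-0.3420, 0.9397) = (0.0000 + -1.6075, 0.0000 + 4.4166) = (-1.6075, 4.4166)
link 1: phi[1] = 110 + 90 = 200 deg
  cos(200 deg) = -0.9397, sin(200 deg) = -0.3420
  joint[2] = (-1.6075, 4.4166) + 10.9 * (-0.9397, -0.3420) = (-1.6075 + -10.2426, 4.4166 + -3.7280) = (-11.8501, 0.6885)
link 2: phi[2] = 110 + 90 + 15 = 215 deg
  cos(215 deg) = -0.8192, sin(215 deg) = -0.5736
  joint[3] = (-11.8501, 0.6885) + 11 * (-0.8192, -0.5736) = (-11.8501 + -9.0107, 0.6885 + -6.3093) = (-20.8608, -5.6208)
End effector: (-20.8608, -5.6208)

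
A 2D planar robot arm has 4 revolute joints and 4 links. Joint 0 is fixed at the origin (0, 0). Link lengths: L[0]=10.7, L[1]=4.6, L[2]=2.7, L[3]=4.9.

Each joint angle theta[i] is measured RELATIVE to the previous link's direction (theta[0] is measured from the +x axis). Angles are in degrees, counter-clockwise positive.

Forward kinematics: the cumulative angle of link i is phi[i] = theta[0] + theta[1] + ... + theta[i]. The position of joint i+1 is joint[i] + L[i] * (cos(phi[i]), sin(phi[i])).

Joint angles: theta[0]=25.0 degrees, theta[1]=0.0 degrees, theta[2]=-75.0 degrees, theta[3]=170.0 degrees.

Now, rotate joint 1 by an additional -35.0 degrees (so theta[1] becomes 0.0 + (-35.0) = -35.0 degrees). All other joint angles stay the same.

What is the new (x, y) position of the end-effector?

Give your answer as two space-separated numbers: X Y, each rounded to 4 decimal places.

Answer: 14.8900 5.9149

Derivation:
joint[0] = (0.0000, 0.0000)  (base)
link 0: phi[0] = 25 = 25 deg
  cos(25 deg) = 0.9063, sin(25 deg) = 0.4226
  joint[1] = (0.0000, 0.0000) + 10.7 * (0.9063, 0.4226) = (0.0000 + 9.6975, 0.0000 + 4.5220) = (9.6975, 4.5220)
link 1: phi[1] = 25 + -35 = -10 deg
  cos(-10 deg) = 0.9848, sin(-10 deg) = -0.1736
  joint[2] = (9.6975, 4.5220) + 4.6 * (0.9848, -0.1736) = (9.6975 + 4.5301, 4.5220 + -0.7988) = (14.2276, 3.7232)
link 2: phi[2] = 25 + -35 + -75 = -85 deg
  cos(-85 deg) = 0.0872, sin(-85 deg) = -0.9962
  joint[3] = (14.2276, 3.7232) + 2.7 * (0.0872, -0.9962) = (14.2276 + 0.2353, 3.7232 + -2.6897) = (14.4629, 1.0335)
link 3: phi[3] = 25 + -35 + -75 + 170 = 85 deg
  cos(85 deg) = 0.0872, sin(85 deg) = 0.9962
  joint[4] = (14.4629, 1.0335) + 4.9 * (0.0872, 0.9962) = (14.4629 + 0.4271, 1.0335 + 4.8814) = (14.8900, 5.9149)
End effector: (14.8900, 5.9149)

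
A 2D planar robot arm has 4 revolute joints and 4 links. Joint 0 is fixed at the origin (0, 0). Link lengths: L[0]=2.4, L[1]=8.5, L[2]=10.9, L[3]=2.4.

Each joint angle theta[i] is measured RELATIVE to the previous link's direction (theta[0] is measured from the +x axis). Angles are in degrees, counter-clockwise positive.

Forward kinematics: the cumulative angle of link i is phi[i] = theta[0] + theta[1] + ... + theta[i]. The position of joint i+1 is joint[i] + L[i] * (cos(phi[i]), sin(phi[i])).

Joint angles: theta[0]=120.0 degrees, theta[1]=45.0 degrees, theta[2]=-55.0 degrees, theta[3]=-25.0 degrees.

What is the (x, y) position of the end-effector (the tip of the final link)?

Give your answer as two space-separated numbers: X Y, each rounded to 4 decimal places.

joint[0] = (0.0000, 0.0000)  (base)
link 0: phi[0] = 120 = 120 deg
  cos(120 deg) = -0.5000, sin(120 deg) = 0.8660
  joint[1] = (0.0000, 0.0000) + 2.4 * (-0.5000, 0.8660) = (0.0000 + -1.2000, 0.0000 + 2.0785) = (-1.2000, 2.0785)
link 1: phi[1] = 120 + 45 = 165 deg
  cos(165 deg) = -0.9659, sin(165 deg) = 0.2588
  joint[2] = (-1.2000, 2.0785) + 8.5 * (-0.9659, 0.2588) = (-1.2000 + -8.2104, 2.0785 + 2.2000) = (-9.4104, 4.2784)
link 2: phi[2] = 120 + 45 + -55 = 110 deg
  cos(110 deg) = -0.3420, sin(110 deg) = 0.9397
  joint[3] = (-9.4104, 4.2784) + 10.9 * (-0.3420, 0.9397) = (-9.4104 + -3.7280, 4.2784 + 10.2426) = (-13.1384, 14.5211)
link 3: phi[3] = 120 + 45 + -55 + -25 = 85 deg
  cos(85 deg) = 0.0872, sin(85 deg) = 0.9962
  joint[4] = (-13.1384, 14.5211) + 2.4 * (0.0872, 0.9962) = (-13.1384 + 0.2092, 14.5211 + 2.3909) = (-12.9292, 16.9119)
End effector: (-12.9292, 16.9119)

Answer: -12.9292 16.9119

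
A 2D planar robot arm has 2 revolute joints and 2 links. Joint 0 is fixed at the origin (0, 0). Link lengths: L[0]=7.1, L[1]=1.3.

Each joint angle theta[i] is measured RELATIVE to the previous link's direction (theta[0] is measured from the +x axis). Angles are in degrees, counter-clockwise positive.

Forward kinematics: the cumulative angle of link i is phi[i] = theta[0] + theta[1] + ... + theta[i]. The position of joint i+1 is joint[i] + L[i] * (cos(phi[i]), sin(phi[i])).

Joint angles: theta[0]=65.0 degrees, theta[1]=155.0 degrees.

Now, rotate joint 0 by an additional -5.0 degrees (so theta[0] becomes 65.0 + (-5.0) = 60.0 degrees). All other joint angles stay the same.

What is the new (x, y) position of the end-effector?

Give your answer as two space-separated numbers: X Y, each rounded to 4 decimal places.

Answer: 2.4851 5.4031

Derivation:
joint[0] = (0.0000, 0.0000)  (base)
link 0: phi[0] = 60 = 60 deg
  cos(60 deg) = 0.5000, sin(60 deg) = 0.8660
  joint[1] = (0.0000, 0.0000) + 7.1 * (0.5000, 0.8660) = (0.0000 + 3.5500, 0.0000 + 6.1488) = (3.5500, 6.1488)
link 1: phi[1] = 60 + 155 = 215 deg
  cos(215 deg) = -0.8192, sin(215 deg) = -0.5736
  joint[2] = (3.5500, 6.1488) + 1.3 * (-0.8192, -0.5736) = (3.5500 + -1.0649, 6.1488 + -0.7456) = (2.4851, 5.4031)
End effector: (2.4851, 5.4031)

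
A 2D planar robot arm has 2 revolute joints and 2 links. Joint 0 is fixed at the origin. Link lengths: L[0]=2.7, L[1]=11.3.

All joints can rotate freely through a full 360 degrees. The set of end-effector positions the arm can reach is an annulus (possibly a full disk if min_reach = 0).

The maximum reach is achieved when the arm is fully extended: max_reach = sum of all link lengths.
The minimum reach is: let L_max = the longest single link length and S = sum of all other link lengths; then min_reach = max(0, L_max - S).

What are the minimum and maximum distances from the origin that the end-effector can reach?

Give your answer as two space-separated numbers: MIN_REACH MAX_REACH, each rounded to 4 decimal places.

Answer: 8.6000 14.0000

Derivation:
Link lengths: [2.7, 11.3]
max_reach = 2.7 + 11.3 = 14
L_max = max([2.7, 11.3]) = 11.3
S (sum of others) = 14 - 11.3 = 2.7
min_reach = max(0, 11.3 - 2.7) = max(0, 8.6) = 8.6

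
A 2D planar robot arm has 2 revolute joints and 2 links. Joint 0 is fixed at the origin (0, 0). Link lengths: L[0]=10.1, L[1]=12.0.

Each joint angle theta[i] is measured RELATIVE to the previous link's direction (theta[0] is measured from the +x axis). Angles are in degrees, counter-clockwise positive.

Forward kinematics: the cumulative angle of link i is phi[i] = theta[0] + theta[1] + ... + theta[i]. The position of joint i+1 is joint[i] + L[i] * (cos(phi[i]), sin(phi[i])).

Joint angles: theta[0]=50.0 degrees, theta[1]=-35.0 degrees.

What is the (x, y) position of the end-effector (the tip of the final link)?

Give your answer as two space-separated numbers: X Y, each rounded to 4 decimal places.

Answer: 18.0833 10.8429

Derivation:
joint[0] = (0.0000, 0.0000)  (base)
link 0: phi[0] = 50 = 50 deg
  cos(50 deg) = 0.6428, sin(50 deg) = 0.7660
  joint[1] = (0.0000, 0.0000) + 10.1 * (0.6428, 0.7660) = (0.0000 + 6.4922, 0.0000 + 7.7370) = (6.4922, 7.7370)
link 1: phi[1] = 50 + -35 = 15 deg
  cos(15 deg) = 0.9659, sin(15 deg) = 0.2588
  joint[2] = (6.4922, 7.7370) + 12 * (0.9659, 0.2588) = (6.4922 + 11.5911, 7.7370 + 3.1058) = (18.0833, 10.8429)
End effector: (18.0833, 10.8429)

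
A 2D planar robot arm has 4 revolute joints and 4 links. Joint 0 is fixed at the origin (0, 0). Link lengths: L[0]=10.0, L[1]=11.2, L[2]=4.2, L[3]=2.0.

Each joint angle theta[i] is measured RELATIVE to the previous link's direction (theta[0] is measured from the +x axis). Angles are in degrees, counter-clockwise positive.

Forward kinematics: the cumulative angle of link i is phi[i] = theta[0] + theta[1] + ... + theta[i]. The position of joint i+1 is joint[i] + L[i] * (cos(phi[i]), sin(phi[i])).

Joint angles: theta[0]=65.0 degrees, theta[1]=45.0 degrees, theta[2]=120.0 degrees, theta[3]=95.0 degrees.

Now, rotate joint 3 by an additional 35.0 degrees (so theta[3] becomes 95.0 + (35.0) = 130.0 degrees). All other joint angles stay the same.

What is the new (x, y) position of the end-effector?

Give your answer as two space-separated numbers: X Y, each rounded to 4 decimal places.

Answer: -0.3042 16.3702

Derivation:
joint[0] = (0.0000, 0.0000)  (base)
link 0: phi[0] = 65 = 65 deg
  cos(65 deg) = 0.4226, sin(65 deg) = 0.9063
  joint[1] = (0.0000, 0.0000) + 10 * (0.4226, 0.9063) = (0.0000 + 4.2262, 0.0000 + 9.0631) = (4.2262, 9.0631)
link 1: phi[1] = 65 + 45 = 110 deg
  cos(110 deg) = -0.3420, sin(110 deg) = 0.9397
  joint[2] = (4.2262, 9.0631) + 11.2 * (-0.3420, 0.9397) = (4.2262 + -3.8306, 9.0631 + 10.5246) = (0.3956, 19.5876)
link 2: phi[2] = 65 + 45 + 120 = 230 deg
  cos(230 deg) = -0.6428, sin(230 deg) = -0.7660
  joint[3] = (0.3956, 19.5876) + 4.2 * (-0.6428, -0.7660) = (0.3956 + -2.6997, 19.5876 + -3.2174) = (-2.3042, 16.3702)
link 3: phi[3] = 65 + 45 + 120 + 130 = 360 deg
  cos(360 deg) = 1.0000, sin(360 deg) = -0.0000
  joint[4] = (-2.3042, 16.3702) + 2 * (1.0000, -0.0000) = (-2.3042 + 2.0000, 16.3702 + -0.0000) = (-0.3042, 16.3702)
End effector: (-0.3042, 16.3702)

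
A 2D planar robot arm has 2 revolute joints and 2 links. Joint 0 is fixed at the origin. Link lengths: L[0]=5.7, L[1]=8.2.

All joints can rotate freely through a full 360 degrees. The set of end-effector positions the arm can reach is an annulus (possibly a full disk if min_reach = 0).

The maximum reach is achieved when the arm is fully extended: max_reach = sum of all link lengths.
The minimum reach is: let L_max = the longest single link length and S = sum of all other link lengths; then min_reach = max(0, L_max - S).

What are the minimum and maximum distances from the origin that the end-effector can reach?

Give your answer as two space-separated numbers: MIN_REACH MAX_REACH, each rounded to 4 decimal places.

Link lengths: [5.7, 8.2]
max_reach = 5.7 + 8.2 = 13.9
L_max = max([5.7, 8.2]) = 8.2
S (sum of others) = 13.9 - 8.2 = 5.7
min_reach = max(0, 8.2 - 5.7) = max(0, 2.5) = 2.5

Answer: 2.5000 13.9000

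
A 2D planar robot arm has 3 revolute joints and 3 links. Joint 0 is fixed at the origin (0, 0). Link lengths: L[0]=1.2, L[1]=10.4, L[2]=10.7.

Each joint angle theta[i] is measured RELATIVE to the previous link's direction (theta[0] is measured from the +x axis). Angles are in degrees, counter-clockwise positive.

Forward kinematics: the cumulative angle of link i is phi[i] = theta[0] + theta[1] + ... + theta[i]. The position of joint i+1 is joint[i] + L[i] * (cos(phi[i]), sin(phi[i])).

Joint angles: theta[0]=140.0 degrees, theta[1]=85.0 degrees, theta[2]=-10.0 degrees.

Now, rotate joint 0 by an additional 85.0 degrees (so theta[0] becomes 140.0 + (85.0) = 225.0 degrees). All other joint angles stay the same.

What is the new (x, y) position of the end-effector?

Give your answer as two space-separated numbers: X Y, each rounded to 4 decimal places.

joint[0] = (0.0000, 0.0000)  (base)
link 0: phi[0] = 225 = 225 deg
  cos(225 deg) = -0.7071, sin(225 deg) = -0.7071
  joint[1] = (0.0000, 0.0000) + 1.2 * (-0.7071, -0.7071) = (0.0000 + -0.8485, 0.0000 + -0.8485) = (-0.8485, -0.8485)
link 1: phi[1] = 225 + 85 = 310 deg
  cos(310 deg) = 0.6428, sin(310 deg) = -0.7660
  joint[2] = (-0.8485, -0.8485) + 10.4 * (0.6428, -0.7660) = (-0.8485 + 6.6850, -0.8485 + -7.9669) = (5.8365, -8.8154)
link 2: phi[2] = 225 + 85 + -10 = 300 deg
  cos(300 deg) = 0.5000, sin(300 deg) = -0.8660
  joint[3] = (5.8365, -8.8154) + 10.7 * (0.5000, -0.8660) = (5.8365 + 5.3500, -8.8154 + -9.2665) = (11.1865, -18.0819)
End effector: (11.1865, -18.0819)

Answer: 11.1865 -18.0819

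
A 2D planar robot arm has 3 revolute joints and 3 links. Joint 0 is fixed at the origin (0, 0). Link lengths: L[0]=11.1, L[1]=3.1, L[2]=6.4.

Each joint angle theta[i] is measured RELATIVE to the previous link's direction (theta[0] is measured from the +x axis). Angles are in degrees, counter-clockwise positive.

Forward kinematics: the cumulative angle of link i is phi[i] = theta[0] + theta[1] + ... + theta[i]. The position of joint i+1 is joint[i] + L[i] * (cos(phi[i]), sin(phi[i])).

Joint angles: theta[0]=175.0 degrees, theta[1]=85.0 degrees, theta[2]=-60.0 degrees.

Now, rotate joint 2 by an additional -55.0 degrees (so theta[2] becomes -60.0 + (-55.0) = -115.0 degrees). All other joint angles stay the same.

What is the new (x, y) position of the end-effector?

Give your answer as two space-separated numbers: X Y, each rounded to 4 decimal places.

joint[0] = (0.0000, 0.0000)  (base)
link 0: phi[0] = 175 = 175 deg
  cos(175 deg) = -0.9962, sin(175 deg) = 0.0872
  joint[1] = (0.0000, 0.0000) + 11.1 * (-0.9962, 0.0872) = (0.0000 + -11.0578, 0.0000 + 0.9674) = (-11.0578, 0.9674)
link 1: phi[1] = 175 + 85 = 260 deg
  cos(260 deg) = -0.1736, sin(260 deg) = -0.9848
  joint[2] = (-11.0578, 0.9674) + 3.1 * (-0.1736, -0.9848) = (-11.0578 + -0.5383, 0.9674 + -3.0529) = (-11.5961, -2.0855)
link 2: phi[2] = 175 + 85 + -115 = 145 deg
  cos(145 deg) = -0.8192, sin(145 deg) = 0.5736
  joint[3] = (-11.5961, -2.0855) + 6.4 * (-0.8192, 0.5736) = (-11.5961 + -5.2426, -2.0855 + 3.6709) = (-16.8386, 1.5854)
End effector: (-16.8386, 1.5854)

Answer: -16.8386 1.5854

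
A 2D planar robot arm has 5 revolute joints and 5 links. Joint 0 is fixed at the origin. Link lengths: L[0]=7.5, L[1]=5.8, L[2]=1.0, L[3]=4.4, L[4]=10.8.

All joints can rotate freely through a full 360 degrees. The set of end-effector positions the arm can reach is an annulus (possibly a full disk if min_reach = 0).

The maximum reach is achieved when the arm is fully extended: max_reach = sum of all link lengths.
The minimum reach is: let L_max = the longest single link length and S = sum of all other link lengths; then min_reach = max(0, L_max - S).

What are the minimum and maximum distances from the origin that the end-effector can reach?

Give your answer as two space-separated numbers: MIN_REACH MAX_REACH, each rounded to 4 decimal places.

Answer: 0.0000 29.5000

Derivation:
Link lengths: [7.5, 5.8, 1.0, 4.4, 10.8]
max_reach = 7.5 + 5.8 + 1 + 4.4 + 10.8 = 29.5
L_max = max([7.5, 5.8, 1.0, 4.4, 10.8]) = 10.8
S (sum of others) = 29.5 - 10.8 = 18.7
min_reach = max(0, 10.8 - 18.7) = max(0, -7.9) = 0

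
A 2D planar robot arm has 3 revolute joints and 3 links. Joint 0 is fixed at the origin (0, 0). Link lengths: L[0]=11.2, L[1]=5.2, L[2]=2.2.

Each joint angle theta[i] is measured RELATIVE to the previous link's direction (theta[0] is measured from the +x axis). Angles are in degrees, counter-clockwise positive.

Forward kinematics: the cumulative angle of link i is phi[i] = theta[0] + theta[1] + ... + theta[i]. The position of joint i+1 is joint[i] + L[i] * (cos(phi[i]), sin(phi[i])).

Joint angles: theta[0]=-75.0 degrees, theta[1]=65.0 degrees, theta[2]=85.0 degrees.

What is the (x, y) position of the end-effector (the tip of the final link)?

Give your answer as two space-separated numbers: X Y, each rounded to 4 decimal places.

joint[0] = (0.0000, 0.0000)  (base)
link 0: phi[0] = -75 = -75 deg
  cos(-75 deg) = 0.2588, sin(-75 deg) = -0.9659
  joint[1] = (0.0000, 0.0000) + 11.2 * (0.2588, -0.9659) = (0.0000 + 2.8988, 0.0000 + -10.8184) = (2.8988, -10.8184)
link 1: phi[1] = -75 + 65 = -10 deg
  cos(-10 deg) = 0.9848, sin(-10 deg) = -0.1736
  joint[2] = (2.8988, -10.8184) + 5.2 * (0.9848, -0.1736) = (2.8988 + 5.1210, -10.8184 + -0.9030) = (8.0198, -11.7213)
link 2: phi[2] = -75 + 65 + 85 = 75 deg
  cos(75 deg) = 0.2588, sin(75 deg) = 0.9659
  joint[3] = (8.0198, -11.7213) + 2.2 * (0.2588, 0.9659) = (8.0198 + 0.5694, -11.7213 + 2.1250) = (8.5892, -9.5963)
End effector: (8.5892, -9.5963)

Answer: 8.5892 -9.5963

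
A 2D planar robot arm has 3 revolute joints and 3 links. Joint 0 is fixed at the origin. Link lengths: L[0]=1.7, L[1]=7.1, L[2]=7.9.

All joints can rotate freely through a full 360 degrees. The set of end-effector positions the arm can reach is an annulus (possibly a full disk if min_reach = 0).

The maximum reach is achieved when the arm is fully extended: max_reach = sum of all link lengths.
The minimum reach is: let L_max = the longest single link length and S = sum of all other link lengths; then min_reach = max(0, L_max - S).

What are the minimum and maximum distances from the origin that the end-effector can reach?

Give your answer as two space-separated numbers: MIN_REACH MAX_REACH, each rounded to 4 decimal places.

Answer: 0.0000 16.7000

Derivation:
Link lengths: [1.7, 7.1, 7.9]
max_reach = 1.7 + 7.1 + 7.9 = 16.7
L_max = max([1.7, 7.1, 7.9]) = 7.9
S (sum of others) = 16.7 - 7.9 = 8.8
min_reach = max(0, 7.9 - 8.8) = max(0, -0.9) = 0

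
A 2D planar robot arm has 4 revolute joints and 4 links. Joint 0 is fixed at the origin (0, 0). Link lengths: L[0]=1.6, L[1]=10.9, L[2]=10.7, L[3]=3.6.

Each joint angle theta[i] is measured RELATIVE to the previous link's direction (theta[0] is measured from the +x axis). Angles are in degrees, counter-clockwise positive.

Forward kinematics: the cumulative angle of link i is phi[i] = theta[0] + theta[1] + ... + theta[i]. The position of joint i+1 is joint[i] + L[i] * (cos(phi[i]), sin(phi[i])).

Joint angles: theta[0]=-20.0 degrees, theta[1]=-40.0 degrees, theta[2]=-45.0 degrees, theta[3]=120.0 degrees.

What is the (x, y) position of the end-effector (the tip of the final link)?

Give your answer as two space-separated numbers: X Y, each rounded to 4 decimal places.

joint[0] = (0.0000, 0.0000)  (base)
link 0: phi[0] = -20 = -20 deg
  cos(-20 deg) = 0.9397, sin(-20 deg) = -0.3420
  joint[1] = (0.0000, 0.0000) + 1.6 * (0.9397, -0.3420) = (0.0000 + 1.5035, 0.0000 + -0.5472) = (1.5035, -0.5472)
link 1: phi[1] = -20 + -40 = -60 deg
  cos(-60 deg) = 0.5000, sin(-60 deg) = -0.8660
  joint[2] = (1.5035, -0.5472) + 10.9 * (0.5000, -0.8660) = (1.5035 + 5.4500, -0.5472 + -9.4397) = (6.9535, -9.9869)
link 2: phi[2] = -20 + -40 + -45 = -105 deg
  cos(-105 deg) = -0.2588, sin(-105 deg) = -0.9659
  joint[3] = (6.9535, -9.9869) + 10.7 * (-0.2588, -0.9659) = (6.9535 + -2.7694, -9.9869 + -10.3354) = (4.1841, -20.3223)
link 3: phi[3] = -20 + -40 + -45 + 120 = 15 deg
  cos(15 deg) = 0.9659, sin(15 deg) = 0.2588
  joint[4] = (4.1841, -20.3223) + 3.6 * (0.9659, 0.2588) = (4.1841 + 3.4773, -20.3223 + 0.9317) = (7.6615, -19.3906)
End effector: (7.6615, -19.3906)

Answer: 7.6615 -19.3906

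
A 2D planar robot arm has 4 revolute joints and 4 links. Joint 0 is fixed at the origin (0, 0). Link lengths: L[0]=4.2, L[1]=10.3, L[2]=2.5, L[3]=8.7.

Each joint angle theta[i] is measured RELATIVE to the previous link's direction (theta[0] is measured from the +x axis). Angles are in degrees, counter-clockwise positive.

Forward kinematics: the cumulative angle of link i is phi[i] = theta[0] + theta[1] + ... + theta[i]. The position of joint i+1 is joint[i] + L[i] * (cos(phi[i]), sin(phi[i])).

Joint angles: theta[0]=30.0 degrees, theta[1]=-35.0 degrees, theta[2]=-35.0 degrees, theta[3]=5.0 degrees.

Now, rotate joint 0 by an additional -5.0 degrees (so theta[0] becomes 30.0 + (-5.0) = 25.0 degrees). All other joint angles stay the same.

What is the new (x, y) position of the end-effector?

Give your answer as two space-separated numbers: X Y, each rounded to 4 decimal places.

joint[0] = (0.0000, 0.0000)  (base)
link 0: phi[0] = 25 = 25 deg
  cos(25 deg) = 0.9063, sin(25 deg) = 0.4226
  joint[1] = (0.0000, 0.0000) + 4.2 * (0.9063, 0.4226) = (0.0000 + 3.8065, 0.0000 + 1.7750) = (3.8065, 1.7750)
link 1: phi[1] = 25 + -35 = -10 deg
  cos(-10 deg) = 0.9848, sin(-10 deg) = -0.1736
  joint[2] = (3.8065, 1.7750) + 10.3 * (0.9848, -0.1736) = (3.8065 + 10.1435, 1.7750 + -1.7886) = (13.9500, -0.0136)
link 2: phi[2] = 25 + -35 + -35 = -45 deg
  cos(-45 deg) = 0.7071, sin(-45 deg) = -0.7071
  joint[3] = (13.9500, -0.0136) + 2.5 * (0.7071, -0.7071) = (13.9500 + 1.7678, -0.0136 + -1.7678) = (15.7178, -1.7813)
link 3: phi[3] = 25 + -35 + -35 + 5 = -40 deg
  cos(-40 deg) = 0.7660, sin(-40 deg) = -0.6428
  joint[4] = (15.7178, -1.7813) + 8.7 * (0.7660, -0.6428) = (15.7178 + 6.6646, -1.7813 + -5.5923) = (22.3824, -7.3736)
End effector: (22.3824, -7.3736)

Answer: 22.3824 -7.3736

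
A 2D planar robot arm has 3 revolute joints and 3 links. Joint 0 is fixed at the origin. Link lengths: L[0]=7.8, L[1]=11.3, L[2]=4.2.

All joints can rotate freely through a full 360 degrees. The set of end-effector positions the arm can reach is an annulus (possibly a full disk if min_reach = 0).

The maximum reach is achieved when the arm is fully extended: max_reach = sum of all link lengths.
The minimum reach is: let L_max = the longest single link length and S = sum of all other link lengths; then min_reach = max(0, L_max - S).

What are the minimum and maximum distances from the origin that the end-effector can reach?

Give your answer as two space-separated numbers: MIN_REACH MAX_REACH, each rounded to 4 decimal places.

Link lengths: [7.8, 11.3, 4.2]
max_reach = 7.8 + 11.3 + 4.2 = 23.3
L_max = max([7.8, 11.3, 4.2]) = 11.3
S (sum of others) = 23.3 - 11.3 = 12
min_reach = max(0, 11.3 - 12) = max(0, -0.7) = 0

Answer: 0.0000 23.3000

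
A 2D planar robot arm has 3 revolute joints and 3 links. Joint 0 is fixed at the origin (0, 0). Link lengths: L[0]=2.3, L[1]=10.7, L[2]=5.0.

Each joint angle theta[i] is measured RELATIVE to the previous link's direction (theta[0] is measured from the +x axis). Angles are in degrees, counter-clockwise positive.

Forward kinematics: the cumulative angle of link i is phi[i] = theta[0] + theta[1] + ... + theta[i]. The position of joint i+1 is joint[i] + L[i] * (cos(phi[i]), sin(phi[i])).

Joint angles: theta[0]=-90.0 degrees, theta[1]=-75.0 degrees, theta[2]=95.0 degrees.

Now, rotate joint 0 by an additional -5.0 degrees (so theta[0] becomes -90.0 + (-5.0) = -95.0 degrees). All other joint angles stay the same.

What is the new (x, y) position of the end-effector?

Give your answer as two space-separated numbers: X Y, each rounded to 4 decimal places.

Answer: -9.4438 -8.9789

Derivation:
joint[0] = (0.0000, 0.0000)  (base)
link 0: phi[0] = -95 = -95 deg
  cos(-95 deg) = -0.0872, sin(-95 deg) = -0.9962
  joint[1] = (0.0000, 0.0000) + 2.3 * (-0.0872, -0.9962) = (0.0000 + -0.2005, 0.0000 + -2.2912) = (-0.2005, -2.2912)
link 1: phi[1] = -95 + -75 = -170 deg
  cos(-170 deg) = -0.9848, sin(-170 deg) = -0.1736
  joint[2] = (-0.2005, -2.2912) + 10.7 * (-0.9848, -0.1736) = (-0.2005 + -10.5374, -2.2912 + -1.8580) = (-10.7379, -4.1493)
link 2: phi[2] = -95 + -75 + 95 = -75 deg
  cos(-75 deg) = 0.2588, sin(-75 deg) = -0.9659
  joint[3] = (-10.7379, -4.1493) + 5 * (0.2588, -0.9659) = (-10.7379 + 1.2941, -4.1493 + -4.8296) = (-9.4438, -8.9789)
End effector: (-9.4438, -8.9789)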